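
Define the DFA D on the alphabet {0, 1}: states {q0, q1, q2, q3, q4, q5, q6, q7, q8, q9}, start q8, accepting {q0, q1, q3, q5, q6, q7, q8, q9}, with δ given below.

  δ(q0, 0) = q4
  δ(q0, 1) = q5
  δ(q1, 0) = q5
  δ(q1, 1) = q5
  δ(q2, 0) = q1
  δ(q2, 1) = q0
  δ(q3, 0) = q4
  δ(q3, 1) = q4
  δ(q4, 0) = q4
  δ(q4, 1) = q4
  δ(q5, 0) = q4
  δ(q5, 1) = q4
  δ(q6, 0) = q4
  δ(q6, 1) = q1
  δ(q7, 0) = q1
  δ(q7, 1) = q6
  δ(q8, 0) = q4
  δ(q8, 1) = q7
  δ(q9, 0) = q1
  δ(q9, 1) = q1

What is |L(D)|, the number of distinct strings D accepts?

The useful subgraph on states {q1, q5, q6, q7, q8} is acyclic, so L(D) is finite; the longest accepting path visits 5 useful states, giving maximum string length 4.
Counting accepting paths from q8 by length: 1 of length 0, 1 of length 1, 2 of length 2, 3 of length 3, 2 of length 4. Total 9.

9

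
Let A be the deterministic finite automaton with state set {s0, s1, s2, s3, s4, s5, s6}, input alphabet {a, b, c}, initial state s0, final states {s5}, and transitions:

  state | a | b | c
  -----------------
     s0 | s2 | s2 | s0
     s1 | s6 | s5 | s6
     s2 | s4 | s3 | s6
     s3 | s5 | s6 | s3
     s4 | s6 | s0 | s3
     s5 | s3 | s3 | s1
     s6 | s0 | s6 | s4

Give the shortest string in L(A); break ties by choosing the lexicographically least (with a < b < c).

A breadth-first search from s0 reaches an accepting state first via the path s0 → s2 → s3 → s5 on input aba.
No string of length < 3 is accepted (BFS exhausts all shorter strings without reaching an accepting state), and aba is the lexicographically least accepting string of length 3.

aba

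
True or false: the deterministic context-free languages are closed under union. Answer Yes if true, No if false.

{aⁿbⁿ : n≥0} and {aⁿb²ⁿ : n≥0} are each accepted by a deterministic PDA (push the a's; pop one per b, respectively one per two b's), but their union U is not. Suppose a DPDA M accepted U. Being deterministic, M has a single run on aⁿb²ⁿ, and since aⁿbⁿ ∈ U that run passes through an accepting configuration right after consuming the prefix aⁿbⁿ and then goes on to accept again after n more b's. Build an ordinary (nondeterministic) PDA M′ that simulates M on a's and b's and, at any moment when M is in an accepting state, may switch to a second mode in which it reads only c's, feeding each c to M as a b; M′ accepts when M does. Then M′ accepts aⁱbʲcᵏ (k≥1) exactly when both aⁱbʲ ∈ U and aⁱbʲ⁺ᵏ ∈ U, and checking the four cases (i=j or j=2i, combined with j+k=i or j+k=2i) leaves only i=j=k: so L(M′) ∩ a*b*c⁺ = {aⁿbⁿcⁿ : n≥1} would be context-free, which it is not (pumping lemma) — contradiction. (The union is an unambiguous CFL; it is determinism, not unambiguity, that fails.)

No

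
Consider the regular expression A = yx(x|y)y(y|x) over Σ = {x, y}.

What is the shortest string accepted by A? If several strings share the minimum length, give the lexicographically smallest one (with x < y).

yxxyx

By inspection of the expression, no string of length less than 5 matches, and yxxyx is the lexicographically first match of length 5.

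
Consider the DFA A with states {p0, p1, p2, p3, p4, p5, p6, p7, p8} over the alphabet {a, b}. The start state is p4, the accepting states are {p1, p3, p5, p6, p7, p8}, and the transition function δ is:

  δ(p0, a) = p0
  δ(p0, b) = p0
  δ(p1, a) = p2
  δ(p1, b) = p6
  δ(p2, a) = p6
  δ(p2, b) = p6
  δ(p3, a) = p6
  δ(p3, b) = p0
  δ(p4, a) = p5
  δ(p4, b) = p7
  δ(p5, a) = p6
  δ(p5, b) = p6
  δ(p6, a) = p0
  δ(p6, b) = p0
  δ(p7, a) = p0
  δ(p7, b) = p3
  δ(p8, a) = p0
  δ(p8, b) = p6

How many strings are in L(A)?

6

The useful subgraph on states {p3, p4, p5, p6, p7} is acyclic, so L(A) is finite; the longest accepting path visits 4 useful states, giving maximum string length 3.
Counting accepting paths from p4 by length: 2 of length 1, 3 of length 2, 1 of length 3. Total 6.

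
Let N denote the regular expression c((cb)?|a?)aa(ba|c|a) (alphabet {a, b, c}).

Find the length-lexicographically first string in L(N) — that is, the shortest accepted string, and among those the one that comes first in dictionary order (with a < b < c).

caaa

By inspection of the expression, no string of length less than 4 matches, and caaa is the lexicographically first match of length 4.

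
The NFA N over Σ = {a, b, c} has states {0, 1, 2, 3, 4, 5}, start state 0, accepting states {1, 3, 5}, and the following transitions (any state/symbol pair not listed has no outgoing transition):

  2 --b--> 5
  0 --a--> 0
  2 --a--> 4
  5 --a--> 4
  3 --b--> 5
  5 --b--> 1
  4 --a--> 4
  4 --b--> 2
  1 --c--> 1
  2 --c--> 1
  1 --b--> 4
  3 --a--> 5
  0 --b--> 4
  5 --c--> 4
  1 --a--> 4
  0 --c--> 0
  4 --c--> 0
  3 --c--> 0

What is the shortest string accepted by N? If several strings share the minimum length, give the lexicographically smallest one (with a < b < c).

A breadth-first search from 0 reaches an accepting state first via the path 0 → 4 → 2 → 5 on input bbb.
No string of length < 3 is accepted (BFS exhausts all shorter strings without reaching an accepting state), and bbb is the lexicographically least accepting string of length 3.

bbb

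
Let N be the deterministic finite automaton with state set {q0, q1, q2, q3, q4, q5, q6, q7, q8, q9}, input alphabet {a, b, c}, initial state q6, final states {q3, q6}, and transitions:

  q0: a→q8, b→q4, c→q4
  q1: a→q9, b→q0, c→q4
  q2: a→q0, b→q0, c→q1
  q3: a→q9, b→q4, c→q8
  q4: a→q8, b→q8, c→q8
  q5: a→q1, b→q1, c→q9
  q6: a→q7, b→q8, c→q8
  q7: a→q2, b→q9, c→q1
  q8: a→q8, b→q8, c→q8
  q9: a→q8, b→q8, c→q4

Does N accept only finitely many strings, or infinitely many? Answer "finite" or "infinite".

finite

The useful states (reachable from q6 and able to reach an accepting state) are {q6}.
Restricted to these states the transition graph has no cycle, so every accepting path has bounded length and L is finite.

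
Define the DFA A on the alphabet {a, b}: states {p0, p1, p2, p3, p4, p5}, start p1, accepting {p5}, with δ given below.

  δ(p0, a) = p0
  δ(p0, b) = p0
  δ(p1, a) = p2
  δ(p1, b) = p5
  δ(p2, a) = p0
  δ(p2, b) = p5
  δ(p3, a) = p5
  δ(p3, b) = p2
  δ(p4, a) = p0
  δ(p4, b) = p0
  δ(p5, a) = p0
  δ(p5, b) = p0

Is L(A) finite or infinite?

finite

The useful states (reachable from p1 and able to reach an accepting state) are {p1, p2, p5}.
Restricted to these states the transition graph has no cycle, so every accepting path has bounded length and L is finite.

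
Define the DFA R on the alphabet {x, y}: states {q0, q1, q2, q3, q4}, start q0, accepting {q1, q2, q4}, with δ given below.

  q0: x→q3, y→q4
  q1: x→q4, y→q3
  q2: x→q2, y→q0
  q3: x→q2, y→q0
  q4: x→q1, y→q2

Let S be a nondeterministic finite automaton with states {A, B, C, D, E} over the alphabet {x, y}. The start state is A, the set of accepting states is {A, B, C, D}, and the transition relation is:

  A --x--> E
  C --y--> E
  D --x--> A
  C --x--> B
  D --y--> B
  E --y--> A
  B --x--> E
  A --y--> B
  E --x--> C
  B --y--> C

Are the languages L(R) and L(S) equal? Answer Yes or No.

No

The string yx is accepted by R but rejected by S.
So L(R) ≠ L(S).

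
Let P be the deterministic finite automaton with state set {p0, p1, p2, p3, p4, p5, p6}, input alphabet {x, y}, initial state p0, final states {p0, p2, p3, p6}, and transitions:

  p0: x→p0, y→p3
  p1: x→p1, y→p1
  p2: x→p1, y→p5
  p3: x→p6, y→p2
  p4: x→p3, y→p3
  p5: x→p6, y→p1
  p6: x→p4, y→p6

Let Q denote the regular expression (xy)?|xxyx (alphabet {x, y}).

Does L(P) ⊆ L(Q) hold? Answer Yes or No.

No

The string x is in L(P) but not in L(Q).
So L(P) ⊄ L(Q).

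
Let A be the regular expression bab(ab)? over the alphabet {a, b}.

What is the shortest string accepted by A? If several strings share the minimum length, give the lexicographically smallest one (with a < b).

bab

By inspection of the expression, no string of length less than 3 matches, and bab is the lexicographically first match of length 3.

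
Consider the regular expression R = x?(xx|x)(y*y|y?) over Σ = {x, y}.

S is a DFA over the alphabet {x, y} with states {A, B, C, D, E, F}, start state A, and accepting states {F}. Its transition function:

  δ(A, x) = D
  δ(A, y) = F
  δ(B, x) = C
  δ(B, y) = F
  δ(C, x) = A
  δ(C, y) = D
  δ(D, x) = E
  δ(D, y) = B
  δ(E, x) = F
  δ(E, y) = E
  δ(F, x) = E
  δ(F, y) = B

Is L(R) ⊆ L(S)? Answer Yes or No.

The string x is in L(R) but not in L(S).
So L(R) ⊄ L(S).

No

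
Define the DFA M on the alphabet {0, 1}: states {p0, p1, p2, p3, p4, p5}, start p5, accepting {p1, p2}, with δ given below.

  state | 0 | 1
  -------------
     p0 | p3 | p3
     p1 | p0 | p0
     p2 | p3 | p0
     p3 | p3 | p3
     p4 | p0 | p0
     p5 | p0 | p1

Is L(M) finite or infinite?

finite

The useful states (reachable from p5 and able to reach an accepting state) are {p1, p5}.
Restricted to these states the transition graph has no cycle, so every accepting path has bounded length and L is finite.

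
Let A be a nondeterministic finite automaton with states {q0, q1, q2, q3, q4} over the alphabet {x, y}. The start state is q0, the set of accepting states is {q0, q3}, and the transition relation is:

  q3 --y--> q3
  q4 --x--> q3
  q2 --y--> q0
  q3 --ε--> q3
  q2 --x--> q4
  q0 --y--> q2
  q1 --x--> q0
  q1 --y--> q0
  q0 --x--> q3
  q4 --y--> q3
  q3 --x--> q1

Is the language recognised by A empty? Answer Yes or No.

No

The empty string ε is accepted: the run q0 ends in the accepting state q0.
Since at least one string is accepted, L(A) is not empty.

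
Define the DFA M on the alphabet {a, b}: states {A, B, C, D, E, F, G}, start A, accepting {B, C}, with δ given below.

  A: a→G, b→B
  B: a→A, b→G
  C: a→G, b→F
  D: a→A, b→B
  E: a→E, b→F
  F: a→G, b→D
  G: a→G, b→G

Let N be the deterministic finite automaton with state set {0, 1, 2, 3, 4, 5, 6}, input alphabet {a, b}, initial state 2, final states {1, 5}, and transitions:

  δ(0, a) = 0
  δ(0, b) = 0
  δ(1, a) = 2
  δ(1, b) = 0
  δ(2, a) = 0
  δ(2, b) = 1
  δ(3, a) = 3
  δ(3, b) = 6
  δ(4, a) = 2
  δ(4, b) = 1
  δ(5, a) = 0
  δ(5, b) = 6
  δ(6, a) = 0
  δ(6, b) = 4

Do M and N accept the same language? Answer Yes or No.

Exploring the product automaton M × N from the start pair (A, 2), following both machines on each input symbol, reaches 3 state pairs: (A, 2), (G, 0), (B, 1).
M accepts in {B, C} and N accepts in {1, 5}. In every reachable pair the two components are either both accepting — (B, 1) — or both non-accepting, so no string is accepted by exactly one of the machines: L(M) \ L(N) and L(N) \ L(M) are both empty.
Hence every string is accepted by M iff it is accepted by N, and the two languages coincide.

Yes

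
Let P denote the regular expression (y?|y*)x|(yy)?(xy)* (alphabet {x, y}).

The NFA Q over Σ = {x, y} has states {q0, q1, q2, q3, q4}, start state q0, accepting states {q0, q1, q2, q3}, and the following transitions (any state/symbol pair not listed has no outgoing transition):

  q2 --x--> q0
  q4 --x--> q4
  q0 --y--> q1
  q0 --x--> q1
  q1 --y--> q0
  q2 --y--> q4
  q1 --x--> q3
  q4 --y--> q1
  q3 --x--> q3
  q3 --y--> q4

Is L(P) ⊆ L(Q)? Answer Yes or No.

Converting the expression P to a DFA (subset construction, then merging equivalent states) gives the minimal DFA with states {p0, p1, p2, p3, p4, p5, p6, p7, p8}, start state p0, accepting states {p0, p1, p4, p5, p6} and transitions p0: x→p1, y→p2; p1: x→p3, y→p4; p2: x→p5, y→p6; p3: x→p3, y→p3; p4: x→p7, y→p3; p5: x→p3, y→p3; p6: x→p1, y→p8; p7: x→p3, y→p4; p8: x→p5, y→p8.
Exploring the product automaton P × Q from the start pair (p0, q0), following both machines on each input symbol, reaches 14 state pairs: (p0, q0), (p1, q1), (p2, q1), (p3, q3), (p4, q0), (p5, q3), (p6, q0), (p3, q4), (p7, q1), (p3, q1), (p8, q1), (p3, q0), (p8, q0), (p5, q1).
P accepts in {p0, p1, p4, p5, p6} and Q accepts in {q0, q1, q2, q3}. The reachable pairs whose P-component is accepting are (p0, q0), (p1, q1), (p4, q0), (p5, q3), (p6, q0), (p5, q1); in each of them the Q-component is accepting too, so the product for L(P) \ L(Q) (P-component accepting, Q-component rejecting) has no reachable accepting pair and the difference is empty.
Hence every string in L(P) is also in L(Q).

Yes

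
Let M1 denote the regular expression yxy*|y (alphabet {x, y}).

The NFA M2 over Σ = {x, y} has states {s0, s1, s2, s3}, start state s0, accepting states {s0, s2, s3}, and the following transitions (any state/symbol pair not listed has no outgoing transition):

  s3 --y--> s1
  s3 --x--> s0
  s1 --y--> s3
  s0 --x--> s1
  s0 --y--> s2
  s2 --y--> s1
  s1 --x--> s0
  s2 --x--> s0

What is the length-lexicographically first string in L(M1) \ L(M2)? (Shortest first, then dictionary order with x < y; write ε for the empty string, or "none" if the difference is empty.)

The string yxyy is accepted by M1 but not by M2.
No shorter string lies in the difference, and yxyy is the lexicographically first length-4 string in L(M1) \ L(M2).

yxyy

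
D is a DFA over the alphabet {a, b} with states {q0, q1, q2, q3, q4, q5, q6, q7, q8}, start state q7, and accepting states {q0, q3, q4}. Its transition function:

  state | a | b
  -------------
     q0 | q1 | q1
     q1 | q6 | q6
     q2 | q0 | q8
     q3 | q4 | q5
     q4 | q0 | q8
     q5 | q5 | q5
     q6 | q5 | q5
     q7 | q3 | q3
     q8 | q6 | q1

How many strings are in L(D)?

6

The useful subgraph on states {q0, q3, q4, q7} is acyclic, so L(D) is finite; the longest accepting path visits 4 useful states, giving maximum string length 3.
Counting accepting paths from q7 by length: 2 of length 1, 2 of length 2, 2 of length 3. Total 6.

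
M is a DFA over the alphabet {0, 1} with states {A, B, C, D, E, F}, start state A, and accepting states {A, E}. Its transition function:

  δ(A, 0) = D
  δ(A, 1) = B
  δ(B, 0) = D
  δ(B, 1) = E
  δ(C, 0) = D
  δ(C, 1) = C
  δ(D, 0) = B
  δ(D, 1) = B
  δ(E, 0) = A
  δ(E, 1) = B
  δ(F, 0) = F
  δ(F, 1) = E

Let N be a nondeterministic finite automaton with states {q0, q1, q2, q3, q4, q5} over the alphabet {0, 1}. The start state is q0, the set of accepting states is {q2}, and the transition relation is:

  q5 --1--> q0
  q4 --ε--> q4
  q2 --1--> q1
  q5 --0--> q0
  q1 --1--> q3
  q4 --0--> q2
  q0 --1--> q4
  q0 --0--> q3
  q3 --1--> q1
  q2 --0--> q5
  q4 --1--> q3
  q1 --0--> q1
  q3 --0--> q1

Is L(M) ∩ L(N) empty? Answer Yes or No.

Yes

Exploring the product automaton M × N from the start pair (A, q0), following both machines on each input symbol, reaches 14 state pairs: (A, q0), (D, q3), (B, q4), (B, q1), (D, q2), (E, q3), (D, q1), (B, q5), (A, q1), (B, q3), (D, q0), (E, q0), (E, q1), (A, q3).
M accepts in {A, E} and N accepts in {q2}; no reachable pair has both components accepting, so no string drives both machines to acceptance simultaneously and L(M) ∩ L(N) = ∅.
So no string is accepted by both, and the intersection is empty.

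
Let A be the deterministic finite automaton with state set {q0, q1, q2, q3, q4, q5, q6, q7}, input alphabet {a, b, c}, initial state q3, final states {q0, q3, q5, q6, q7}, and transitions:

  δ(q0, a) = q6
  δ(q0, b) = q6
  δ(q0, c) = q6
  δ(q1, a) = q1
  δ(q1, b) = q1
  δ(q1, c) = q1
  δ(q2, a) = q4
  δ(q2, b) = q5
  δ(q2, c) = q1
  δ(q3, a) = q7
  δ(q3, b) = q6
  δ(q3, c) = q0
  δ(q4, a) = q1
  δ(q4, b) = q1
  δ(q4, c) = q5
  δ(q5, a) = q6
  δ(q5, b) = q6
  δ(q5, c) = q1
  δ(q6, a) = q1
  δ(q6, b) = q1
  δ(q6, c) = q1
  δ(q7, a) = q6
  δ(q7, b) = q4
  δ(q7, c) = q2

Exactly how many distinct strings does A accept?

The useful subgraph on states {q0, q2, q3, q4, q5, q6, q7} is acyclic, so L(A) is finite; the longest accepting path visits 6 useful states, giving maximum string length 5.
Counting accepting paths from q3 by length: 1 of length 0, 3 of length 1, 4 of length 2, 2 of length 3, 5 of length 4, 2 of length 5. Total 17.

17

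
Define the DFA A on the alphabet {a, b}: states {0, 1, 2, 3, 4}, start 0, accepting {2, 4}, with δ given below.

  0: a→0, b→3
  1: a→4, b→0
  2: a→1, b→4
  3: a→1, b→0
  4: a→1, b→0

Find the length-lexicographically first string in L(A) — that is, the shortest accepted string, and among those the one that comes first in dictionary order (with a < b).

A breadth-first search from 0 reaches an accepting state first via the path 0 → 3 → 1 → 4 on input baa.
No string of length < 3 is accepted (BFS exhausts all shorter strings without reaching an accepting state), and baa is the lexicographically least accepting string of length 3.

baa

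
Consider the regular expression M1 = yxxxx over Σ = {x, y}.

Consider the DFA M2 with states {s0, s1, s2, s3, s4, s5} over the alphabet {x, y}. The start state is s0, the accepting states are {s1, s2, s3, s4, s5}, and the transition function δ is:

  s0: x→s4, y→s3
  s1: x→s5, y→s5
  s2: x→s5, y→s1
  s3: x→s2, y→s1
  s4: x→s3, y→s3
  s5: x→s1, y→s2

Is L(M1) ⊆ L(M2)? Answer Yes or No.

Converting the expression M1 to a DFA (subset construction, then merging equivalent states) gives the minimal DFA with states {r0, r1, r2, r3, r4, r5, r6}, start state r0, accepting states {r6} and transitions r0: x→r1, y→r2; r1: x→r1, y→r1; r2: x→r3, y→r1; r3: x→r4, y→r1; r4: x→r5, y→r1; r5: x→r6, y→r1; r6: x→r1, y→r1.
Exploring the product automaton M1 × M2 from the start pair (r0, s0), following both machines on each input symbol, reaches 11 state pairs: (r0, s0), (r1, s4), (r2, s3), (r1, s3), (r3, s2), (r1, s1), (r1, s2), (r4, s5), (r1, s5), (r5, s1), (r6, s5).
M1 accepts in {r6} and M2 accepts in {s1, s2, s3, s4, s5}. The reachable pairs whose M1-component is accepting are (r6, s5); in each of them the M2-component is accepting too, so the product for L(M1) \ L(M2) (M1-component accepting, M2-component rejecting) has no reachable accepting pair and the difference is empty.
Hence every string in L(M1) is also in L(M2).

Yes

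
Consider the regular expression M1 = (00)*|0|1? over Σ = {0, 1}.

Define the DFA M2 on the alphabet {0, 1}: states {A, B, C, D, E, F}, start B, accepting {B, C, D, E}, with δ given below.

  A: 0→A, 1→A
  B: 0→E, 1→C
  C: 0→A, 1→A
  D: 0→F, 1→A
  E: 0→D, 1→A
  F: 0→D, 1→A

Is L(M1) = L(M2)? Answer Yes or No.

Yes

Converting the expression M1 to a DFA (subset construction, then merging equivalent states) gives the minimal DFA with states {r0, r1, r2, r3, r4, r5}, start state r0, accepting states {r0, r1, r2, r3} and transitions r0: 0→r1, 1→r2; r1: 0→r3, 1→r4; r2: 0→r4, 1→r4; r3: 0→r5, 1→r4; r4: 0→r4, 1→r4; r5: 0→r3, 1→r4.
Exploring the product automaton M1 × M2 from the start pair (r0, B), following both machines on each input symbol, reaches 6 state pairs: (r0, B), (r1, E), (r2, C), (r3, D), (r4, A), (r5, F).
M1 accepts in {r0, r1, r2, r3} and M2 accepts in {B, C, D, E}. In every reachable pair the two components are either both accepting — (r0, B), (r1, E), (r2, C), (r3, D) — or both non-accepting, so no string is accepted by exactly one of the machines: L(M1) \ L(M2) and L(M2) \ L(M1) are both empty.
Hence every string is accepted by M1 iff it is accepted by M2, and the two languages coincide.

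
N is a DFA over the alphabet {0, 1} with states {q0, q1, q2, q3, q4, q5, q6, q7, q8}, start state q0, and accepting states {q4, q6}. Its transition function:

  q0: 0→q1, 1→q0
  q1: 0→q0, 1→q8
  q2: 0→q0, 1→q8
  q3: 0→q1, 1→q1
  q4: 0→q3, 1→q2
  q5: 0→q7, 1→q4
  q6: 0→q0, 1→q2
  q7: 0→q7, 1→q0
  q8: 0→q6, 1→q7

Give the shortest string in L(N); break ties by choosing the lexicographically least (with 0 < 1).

A breadth-first search from q0 reaches an accepting state first via the path q0 → q1 → q8 → q6 on input 010.
No string of length < 3 is accepted (BFS exhausts all shorter strings without reaching an accepting state), and 010 is the lexicographically least accepting string of length 3.

010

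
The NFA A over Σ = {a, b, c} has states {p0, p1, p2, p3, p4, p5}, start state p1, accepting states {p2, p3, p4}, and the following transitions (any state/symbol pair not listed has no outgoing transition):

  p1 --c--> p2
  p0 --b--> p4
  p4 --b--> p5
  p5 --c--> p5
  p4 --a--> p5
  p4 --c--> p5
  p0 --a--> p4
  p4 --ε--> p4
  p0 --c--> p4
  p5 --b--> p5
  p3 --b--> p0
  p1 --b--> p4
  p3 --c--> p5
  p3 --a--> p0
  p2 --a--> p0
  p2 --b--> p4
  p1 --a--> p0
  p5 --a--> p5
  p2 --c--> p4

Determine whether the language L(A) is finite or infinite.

The useful states (reachable from p1 and able to reach an accepting state) are {p0, p1, p2, p4}.
Restricted to these states the transition graph has no cycle, so every accepting path has bounded length and L is finite.

finite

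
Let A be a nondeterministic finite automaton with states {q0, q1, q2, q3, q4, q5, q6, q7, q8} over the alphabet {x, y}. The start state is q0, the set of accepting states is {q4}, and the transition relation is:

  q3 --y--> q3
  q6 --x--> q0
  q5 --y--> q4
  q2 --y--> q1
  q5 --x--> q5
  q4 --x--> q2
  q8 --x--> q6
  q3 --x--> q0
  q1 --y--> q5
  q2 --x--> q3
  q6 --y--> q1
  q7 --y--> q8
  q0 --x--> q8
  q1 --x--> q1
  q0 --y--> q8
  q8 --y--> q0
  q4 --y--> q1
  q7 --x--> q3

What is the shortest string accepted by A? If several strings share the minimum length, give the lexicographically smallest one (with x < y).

xxyyy

A breadth-first search from q0 reaches an accepting state first via the path q0 → q8 → q6 → q1 → q5 → q4 on input xxyyy.
No string of length < 5 is accepted (BFS exhausts all shorter strings without reaching an accepting state), and xxyyy is the lexicographically least accepting string of length 5.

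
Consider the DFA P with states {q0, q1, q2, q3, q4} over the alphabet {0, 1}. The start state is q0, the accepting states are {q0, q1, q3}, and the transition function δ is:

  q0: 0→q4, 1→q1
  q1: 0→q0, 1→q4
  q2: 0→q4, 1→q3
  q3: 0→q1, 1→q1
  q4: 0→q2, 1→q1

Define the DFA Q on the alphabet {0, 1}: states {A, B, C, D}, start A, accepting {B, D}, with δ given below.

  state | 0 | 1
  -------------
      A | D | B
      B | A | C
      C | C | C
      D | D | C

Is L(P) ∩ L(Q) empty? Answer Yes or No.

The string 1 is accepted by both P and Q.
Hence L(P) ∩ L(Q) ≠ ∅.

No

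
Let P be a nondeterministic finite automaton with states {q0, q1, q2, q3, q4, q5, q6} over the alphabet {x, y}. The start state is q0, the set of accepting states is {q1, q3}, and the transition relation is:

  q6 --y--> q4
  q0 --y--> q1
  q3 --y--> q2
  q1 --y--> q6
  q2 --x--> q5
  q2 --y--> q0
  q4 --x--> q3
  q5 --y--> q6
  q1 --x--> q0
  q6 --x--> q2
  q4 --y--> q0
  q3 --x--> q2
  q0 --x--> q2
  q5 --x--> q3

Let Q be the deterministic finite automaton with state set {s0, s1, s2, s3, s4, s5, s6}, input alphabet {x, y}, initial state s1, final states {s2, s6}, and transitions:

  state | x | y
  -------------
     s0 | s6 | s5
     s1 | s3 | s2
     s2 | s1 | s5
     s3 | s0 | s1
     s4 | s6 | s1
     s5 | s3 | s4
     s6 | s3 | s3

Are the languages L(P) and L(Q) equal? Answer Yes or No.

Yes

Exploring the product automaton P × Q from the start pair (q0, s1), following both machines on each input symbol, reaches 7 state pairs: (q0, s1), (q2, s3), (q1, s2), (q5, s0), (q6, s5), (q3, s6), (q4, s4).
P accepts in {q1, q3} and Q accepts in {s2, s6}. In every reachable pair the two components are either both accepting — (q1, s2), (q3, s6) — or both non-accepting, so no string is accepted by exactly one of the machines: L(P) \ L(Q) and L(Q) \ L(P) are both empty.
Hence every string is accepted by P iff it is accepted by Q, and the two languages coincide.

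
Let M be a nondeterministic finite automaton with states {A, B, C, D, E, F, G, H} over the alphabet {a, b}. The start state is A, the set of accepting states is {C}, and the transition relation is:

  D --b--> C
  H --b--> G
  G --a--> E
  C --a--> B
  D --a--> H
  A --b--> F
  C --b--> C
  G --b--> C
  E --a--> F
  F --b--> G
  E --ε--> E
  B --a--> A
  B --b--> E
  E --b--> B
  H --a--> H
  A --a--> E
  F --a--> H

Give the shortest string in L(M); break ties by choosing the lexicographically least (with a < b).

A breadth-first search from A reaches an accepting state first via the path A → F → G → C on input bbb.
No string of length < 3 is accepted (BFS exhausts all shorter strings without reaching an accepting state), and bbb is the lexicographically least accepting string of length 3.

bbb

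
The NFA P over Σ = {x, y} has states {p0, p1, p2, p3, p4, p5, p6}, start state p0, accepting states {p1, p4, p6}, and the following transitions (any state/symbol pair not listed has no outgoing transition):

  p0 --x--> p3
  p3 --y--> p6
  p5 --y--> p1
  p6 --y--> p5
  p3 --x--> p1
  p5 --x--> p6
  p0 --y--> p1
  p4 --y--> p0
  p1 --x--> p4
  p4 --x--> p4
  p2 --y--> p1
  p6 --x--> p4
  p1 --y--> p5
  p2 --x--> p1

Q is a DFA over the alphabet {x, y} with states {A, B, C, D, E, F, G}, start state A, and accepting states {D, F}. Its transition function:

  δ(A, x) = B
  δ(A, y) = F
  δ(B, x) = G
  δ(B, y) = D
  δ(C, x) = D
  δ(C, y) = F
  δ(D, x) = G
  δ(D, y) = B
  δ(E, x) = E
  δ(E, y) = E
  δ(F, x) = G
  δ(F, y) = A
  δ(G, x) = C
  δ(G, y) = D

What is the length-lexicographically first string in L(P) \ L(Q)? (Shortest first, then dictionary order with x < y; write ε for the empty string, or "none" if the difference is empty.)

xx

The string xx is accepted by P but not by Q.
No shorter string lies in the difference, and xx is the lexicographically first length-2 string in L(P) \ L(Q).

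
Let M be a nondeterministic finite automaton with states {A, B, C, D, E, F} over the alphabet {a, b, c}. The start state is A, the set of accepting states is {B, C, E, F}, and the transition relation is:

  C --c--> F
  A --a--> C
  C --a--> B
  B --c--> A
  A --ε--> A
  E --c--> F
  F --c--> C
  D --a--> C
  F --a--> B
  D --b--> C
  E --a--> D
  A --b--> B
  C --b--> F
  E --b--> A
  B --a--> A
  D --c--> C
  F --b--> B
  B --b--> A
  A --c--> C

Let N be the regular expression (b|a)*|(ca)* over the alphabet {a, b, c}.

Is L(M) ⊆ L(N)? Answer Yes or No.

The string c is in L(M) but not in L(N).
So L(M) ⊄ L(N).

No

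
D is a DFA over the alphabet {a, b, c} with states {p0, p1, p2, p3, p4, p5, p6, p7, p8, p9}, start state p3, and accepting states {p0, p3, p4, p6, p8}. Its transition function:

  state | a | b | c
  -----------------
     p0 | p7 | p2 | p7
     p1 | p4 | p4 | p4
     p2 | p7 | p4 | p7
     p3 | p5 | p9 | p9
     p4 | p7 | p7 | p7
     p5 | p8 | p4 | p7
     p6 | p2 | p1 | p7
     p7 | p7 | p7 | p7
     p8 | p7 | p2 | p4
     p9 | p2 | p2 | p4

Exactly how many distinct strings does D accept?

The useful subgraph on states {p2, p3, p4, p5, p8, p9} is acyclic, so L(D) is finite; the longest accepting path visits 5 useful states, giving maximum string length 4.
Counting accepting paths from p3 by length: 1 of length 0, 4 of length 2, 5 of length 3, 1 of length 4. Total 11.

11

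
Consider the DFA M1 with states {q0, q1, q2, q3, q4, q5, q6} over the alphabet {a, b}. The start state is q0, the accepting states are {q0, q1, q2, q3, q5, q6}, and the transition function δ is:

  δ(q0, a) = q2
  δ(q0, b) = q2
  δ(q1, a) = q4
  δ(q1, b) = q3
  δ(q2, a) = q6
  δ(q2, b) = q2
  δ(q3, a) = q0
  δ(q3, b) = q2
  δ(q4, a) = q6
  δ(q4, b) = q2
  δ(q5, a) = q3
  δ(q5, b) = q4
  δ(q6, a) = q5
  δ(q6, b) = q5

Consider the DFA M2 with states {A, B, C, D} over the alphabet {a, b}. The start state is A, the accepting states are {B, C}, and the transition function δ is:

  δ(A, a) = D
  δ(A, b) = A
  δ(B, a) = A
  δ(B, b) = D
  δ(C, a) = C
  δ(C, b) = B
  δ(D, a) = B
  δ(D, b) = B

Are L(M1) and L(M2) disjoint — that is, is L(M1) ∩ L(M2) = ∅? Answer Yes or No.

The string aa is accepted by both M1 and M2.
Hence L(M1) ∩ L(M2) ≠ ∅.

No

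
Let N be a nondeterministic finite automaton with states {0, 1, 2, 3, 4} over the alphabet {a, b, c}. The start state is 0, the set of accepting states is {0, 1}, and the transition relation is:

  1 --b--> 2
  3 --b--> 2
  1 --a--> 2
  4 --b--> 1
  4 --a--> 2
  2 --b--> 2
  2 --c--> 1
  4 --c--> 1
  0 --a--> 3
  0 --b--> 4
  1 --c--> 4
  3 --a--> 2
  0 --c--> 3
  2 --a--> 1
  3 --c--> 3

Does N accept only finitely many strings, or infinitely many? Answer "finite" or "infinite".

State 2 is reachable from the start and can reach an accepting state, and it lies on the cycle 2 → 1 → 2.
Traversing that cycle any number of times yields accepted strings of unbounded length, so the language is infinite.

infinite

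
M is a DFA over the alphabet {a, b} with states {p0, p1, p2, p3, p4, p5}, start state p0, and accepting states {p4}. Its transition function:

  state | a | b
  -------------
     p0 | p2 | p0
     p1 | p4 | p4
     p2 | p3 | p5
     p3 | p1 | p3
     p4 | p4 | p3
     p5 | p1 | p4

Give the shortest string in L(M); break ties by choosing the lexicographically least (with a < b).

abb

A breadth-first search from p0 reaches an accepting state first via the path p0 → p2 → p5 → p4 on input abb.
No string of length < 3 is accepted (BFS exhausts all shorter strings without reaching an accepting state), and abb is the lexicographically least accepting string of length 3.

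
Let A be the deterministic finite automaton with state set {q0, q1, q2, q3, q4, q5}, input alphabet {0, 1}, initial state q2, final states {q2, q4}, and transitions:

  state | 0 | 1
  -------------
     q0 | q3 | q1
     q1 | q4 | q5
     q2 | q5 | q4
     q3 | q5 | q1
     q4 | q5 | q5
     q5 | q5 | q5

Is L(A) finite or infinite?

The useful states (reachable from q2 and able to reach an accepting state) are {q2, q4}.
Restricted to these states the transition graph has no cycle, so every accepting path has bounded length and L is finite.

finite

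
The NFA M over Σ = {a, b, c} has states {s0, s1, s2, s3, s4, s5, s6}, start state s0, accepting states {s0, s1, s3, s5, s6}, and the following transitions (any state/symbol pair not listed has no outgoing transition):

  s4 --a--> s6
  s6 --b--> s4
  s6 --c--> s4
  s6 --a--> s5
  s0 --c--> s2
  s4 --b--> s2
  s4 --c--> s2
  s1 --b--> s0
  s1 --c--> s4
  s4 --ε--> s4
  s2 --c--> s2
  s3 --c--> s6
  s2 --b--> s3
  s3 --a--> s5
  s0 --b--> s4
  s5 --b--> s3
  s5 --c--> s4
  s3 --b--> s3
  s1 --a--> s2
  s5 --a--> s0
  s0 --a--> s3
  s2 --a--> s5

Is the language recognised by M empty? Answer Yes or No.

The empty string ε is accepted: the run s0 ends in the accepting state s0.
Since at least one string is accepted, L(M) is not empty.

No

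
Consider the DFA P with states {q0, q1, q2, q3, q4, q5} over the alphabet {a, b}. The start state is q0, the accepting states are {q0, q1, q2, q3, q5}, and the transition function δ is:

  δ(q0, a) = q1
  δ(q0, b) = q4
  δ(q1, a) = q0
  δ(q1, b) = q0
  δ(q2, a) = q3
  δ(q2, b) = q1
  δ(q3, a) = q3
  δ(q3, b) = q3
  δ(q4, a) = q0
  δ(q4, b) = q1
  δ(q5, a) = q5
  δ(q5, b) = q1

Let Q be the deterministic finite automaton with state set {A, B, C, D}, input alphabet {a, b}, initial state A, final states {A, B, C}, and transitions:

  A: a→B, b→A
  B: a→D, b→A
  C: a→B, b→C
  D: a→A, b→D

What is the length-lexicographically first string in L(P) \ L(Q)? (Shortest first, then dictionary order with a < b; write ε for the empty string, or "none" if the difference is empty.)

aa

The string aa is accepted by P but not by Q.
No shorter string lies in the difference, and aa is the lexicographically first length-2 string in L(P) \ L(Q).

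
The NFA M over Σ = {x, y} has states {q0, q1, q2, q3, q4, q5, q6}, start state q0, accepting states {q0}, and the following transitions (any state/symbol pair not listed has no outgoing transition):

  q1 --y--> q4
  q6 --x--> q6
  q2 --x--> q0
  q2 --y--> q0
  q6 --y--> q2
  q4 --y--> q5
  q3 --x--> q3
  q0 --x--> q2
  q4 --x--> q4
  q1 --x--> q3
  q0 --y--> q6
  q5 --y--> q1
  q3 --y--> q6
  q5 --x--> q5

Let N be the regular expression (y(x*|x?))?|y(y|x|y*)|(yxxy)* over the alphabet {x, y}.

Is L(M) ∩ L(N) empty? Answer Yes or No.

The empty string ε is accepted by both M and N.
Hence L(M) ∩ L(N) ≠ ∅.

No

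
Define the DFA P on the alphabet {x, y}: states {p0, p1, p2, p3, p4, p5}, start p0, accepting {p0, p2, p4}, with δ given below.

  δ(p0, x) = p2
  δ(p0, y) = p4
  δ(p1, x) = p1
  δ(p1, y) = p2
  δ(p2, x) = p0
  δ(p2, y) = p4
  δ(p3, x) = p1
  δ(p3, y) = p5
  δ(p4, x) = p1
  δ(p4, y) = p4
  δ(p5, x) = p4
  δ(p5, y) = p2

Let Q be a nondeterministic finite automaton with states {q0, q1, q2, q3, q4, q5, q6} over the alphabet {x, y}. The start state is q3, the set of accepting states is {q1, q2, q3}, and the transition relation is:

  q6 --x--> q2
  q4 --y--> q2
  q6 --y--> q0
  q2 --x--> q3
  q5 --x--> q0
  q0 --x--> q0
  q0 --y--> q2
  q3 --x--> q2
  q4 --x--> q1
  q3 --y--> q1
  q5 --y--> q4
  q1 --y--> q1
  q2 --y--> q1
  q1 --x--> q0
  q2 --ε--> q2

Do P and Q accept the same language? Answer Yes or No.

Yes

Exploring the product automaton P × Q from the start pair (p0, q3), following both machines on each input symbol, reaches 4 state pairs: (p0, q3), (p2, q2), (p4, q1), (p1, q0).
P accepts in {p0, p2, p4} and Q accepts in {q1, q2, q3}. In every reachable pair the two components are either both accepting — (p0, q3), (p2, q2), (p4, q1) — or both non-accepting, so no string is accepted by exactly one of the machines: L(P) \ L(Q) and L(Q) \ L(P) are both empty.
Hence every string is accepted by P iff it is accepted by Q, and the two languages coincide.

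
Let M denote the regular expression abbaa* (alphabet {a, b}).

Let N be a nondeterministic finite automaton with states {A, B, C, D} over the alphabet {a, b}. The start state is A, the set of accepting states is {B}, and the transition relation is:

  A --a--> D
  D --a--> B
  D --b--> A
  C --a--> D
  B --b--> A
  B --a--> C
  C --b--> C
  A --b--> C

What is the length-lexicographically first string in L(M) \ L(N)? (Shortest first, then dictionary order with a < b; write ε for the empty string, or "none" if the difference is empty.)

The string abba is accepted by M but not by N.
No shorter string lies in the difference, and abba is the lexicographically first length-4 string in L(M) \ L(N).

abba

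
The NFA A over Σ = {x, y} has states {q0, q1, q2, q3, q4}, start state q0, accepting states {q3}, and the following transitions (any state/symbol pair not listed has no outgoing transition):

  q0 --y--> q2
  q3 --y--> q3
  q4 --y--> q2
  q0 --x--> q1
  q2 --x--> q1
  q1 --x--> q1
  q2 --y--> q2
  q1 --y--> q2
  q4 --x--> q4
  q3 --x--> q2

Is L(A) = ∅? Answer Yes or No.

The states reachable from the start state are {q0, q1, q2}.
None of the accepting states {q3} is reachable, so no string is accepted and L(A) = ∅.

Yes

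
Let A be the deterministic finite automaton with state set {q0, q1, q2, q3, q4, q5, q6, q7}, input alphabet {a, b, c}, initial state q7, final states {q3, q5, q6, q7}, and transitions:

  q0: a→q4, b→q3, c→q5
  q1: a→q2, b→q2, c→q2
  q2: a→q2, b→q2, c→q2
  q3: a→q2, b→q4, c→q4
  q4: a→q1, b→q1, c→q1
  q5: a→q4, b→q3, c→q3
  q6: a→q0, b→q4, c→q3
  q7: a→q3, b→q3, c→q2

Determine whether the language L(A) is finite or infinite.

The useful states (reachable from q7 and able to reach an accepting state) are {q3, q7}.
Restricted to these states the transition graph has no cycle, so every accepting path has bounded length and L is finite.

finite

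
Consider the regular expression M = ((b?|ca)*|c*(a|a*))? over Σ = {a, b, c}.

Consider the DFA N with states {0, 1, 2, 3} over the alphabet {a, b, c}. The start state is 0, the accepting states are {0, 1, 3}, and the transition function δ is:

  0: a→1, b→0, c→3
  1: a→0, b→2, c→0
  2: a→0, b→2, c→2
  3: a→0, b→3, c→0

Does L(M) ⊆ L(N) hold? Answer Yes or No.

Converting the expression M to a DFA (subset construction, then merging equivalent states) gives the minimal DFA with states {m0, m1, m2, m3, m4, m5, m6, m7}, start state m0, accepting states {m0, m1, m2, m3, m6, m7} and transitions m0: a→m1, b→m2, c→m3; m1: a→m1, b→m4, c→m4; m2: a→m4, b→m2, c→m5; m3: a→m6, b→m4, c→m7; m4: a→m4, b→m4, c→m4; m5: a→m2, b→m4, c→m4; m6: a→m1, b→m2, c→m5; m7: a→m1, b→m4, c→m7.
Exploring the product automaton M × N from the start pair (m0, 0), following both machines on each input symbol, reaches 13 state pairs: (m0, 0), (m1, 1), (m2, 0), (m3, 3), (m1, 0), (m4, 2), (m4, 0), (m4, 1), (m5, 3), (m6, 0), (m4, 3), (m7, 0), (m7, 3).
M accepts in {m0, m1, m2, m3, m6, m7} and N accepts in {0, 1, 3}. The reachable pairs whose M-component is accepting are (m0, 0), (m1, 1), (m2, 0), (m3, 3), (m1, 0), (m6, 0), (m7, 0), (m7, 3); in each of them the N-component is accepting too, so the product for L(M) \ L(N) (M-component accepting, N-component rejecting) has no reachable accepting pair and the difference is empty.
Hence every string in L(M) is also in L(N).

Yes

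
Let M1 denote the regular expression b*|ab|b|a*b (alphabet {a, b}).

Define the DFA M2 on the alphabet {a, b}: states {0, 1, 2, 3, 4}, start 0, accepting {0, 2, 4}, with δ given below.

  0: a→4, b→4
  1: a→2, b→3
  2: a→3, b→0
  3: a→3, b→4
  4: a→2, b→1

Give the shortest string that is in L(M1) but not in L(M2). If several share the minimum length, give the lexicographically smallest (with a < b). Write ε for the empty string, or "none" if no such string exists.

ab

The string ab is accepted by M1 but not by M2.
No shorter string lies in the difference, and ab is the lexicographically first length-2 string in L(M1) \ L(M2).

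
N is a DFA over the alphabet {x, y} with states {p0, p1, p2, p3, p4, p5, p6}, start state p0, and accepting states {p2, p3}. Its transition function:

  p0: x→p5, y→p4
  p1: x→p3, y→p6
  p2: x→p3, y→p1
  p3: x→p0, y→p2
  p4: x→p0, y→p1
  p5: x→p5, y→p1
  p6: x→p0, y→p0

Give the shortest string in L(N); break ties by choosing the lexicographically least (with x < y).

xyx

A breadth-first search from p0 reaches an accepting state first via the path p0 → p5 → p1 → p3 on input xyx.
No string of length < 3 is accepted (BFS exhausts all shorter strings without reaching an accepting state), and xyx is the lexicographically least accepting string of length 3.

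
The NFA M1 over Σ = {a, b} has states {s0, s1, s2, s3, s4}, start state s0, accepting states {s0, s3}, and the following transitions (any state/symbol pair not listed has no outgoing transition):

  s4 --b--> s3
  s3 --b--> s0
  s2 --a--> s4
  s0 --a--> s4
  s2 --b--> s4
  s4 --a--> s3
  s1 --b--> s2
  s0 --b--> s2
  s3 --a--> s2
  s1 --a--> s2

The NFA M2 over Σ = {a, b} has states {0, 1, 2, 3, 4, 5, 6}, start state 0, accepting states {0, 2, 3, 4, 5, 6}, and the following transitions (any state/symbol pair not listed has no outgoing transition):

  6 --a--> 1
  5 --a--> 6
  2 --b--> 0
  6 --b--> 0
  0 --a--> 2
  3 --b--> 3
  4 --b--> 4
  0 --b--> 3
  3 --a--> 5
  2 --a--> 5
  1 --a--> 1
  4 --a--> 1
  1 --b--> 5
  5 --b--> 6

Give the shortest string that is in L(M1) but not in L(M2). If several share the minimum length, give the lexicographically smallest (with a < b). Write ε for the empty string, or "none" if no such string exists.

aaaaa

The string aaaaa is accepted by M1 but not by M2.
No shorter string lies in the difference, and aaaaa is the lexicographically first length-5 string in L(M1) \ L(M2).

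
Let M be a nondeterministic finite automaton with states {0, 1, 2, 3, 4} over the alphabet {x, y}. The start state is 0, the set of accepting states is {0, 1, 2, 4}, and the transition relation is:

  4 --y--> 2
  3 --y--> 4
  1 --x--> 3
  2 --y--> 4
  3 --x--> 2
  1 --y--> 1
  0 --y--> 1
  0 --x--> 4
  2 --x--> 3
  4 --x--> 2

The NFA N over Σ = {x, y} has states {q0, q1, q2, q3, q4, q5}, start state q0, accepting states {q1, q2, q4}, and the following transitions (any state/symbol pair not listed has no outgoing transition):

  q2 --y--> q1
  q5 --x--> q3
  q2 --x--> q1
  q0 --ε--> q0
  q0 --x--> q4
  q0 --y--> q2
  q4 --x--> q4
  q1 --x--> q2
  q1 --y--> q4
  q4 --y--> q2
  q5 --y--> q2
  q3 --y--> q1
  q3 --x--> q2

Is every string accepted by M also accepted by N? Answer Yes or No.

The empty string ε is in L(M) but not in L(N).
So L(M) ⊄ L(N).

No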